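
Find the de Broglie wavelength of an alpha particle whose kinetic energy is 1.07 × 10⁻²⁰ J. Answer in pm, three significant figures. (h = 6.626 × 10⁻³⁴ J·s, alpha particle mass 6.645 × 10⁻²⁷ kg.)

λ = 55.6 pm

p = √(2mKE) = √(2 × 6.645 × 10⁻²⁷ × 1.070 × 10⁻²⁰) = 1.192 × 10⁻²³ kg·m/s.
λ = h/p = 6.626 × 10⁻³⁴ / 1.192 × 10⁻²³ = 5.56 × 10⁻¹¹ m = 55.6 pm.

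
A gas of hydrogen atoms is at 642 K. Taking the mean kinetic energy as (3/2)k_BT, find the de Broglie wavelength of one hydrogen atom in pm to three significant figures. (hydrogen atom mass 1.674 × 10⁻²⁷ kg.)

KE = (3/2)k_BT = 1.5 × 1.381 × 10⁻²³ × 642 = 1.330 × 10⁻²⁰ J.
p = √(2mKE) = √(2 × 1.674 × 10⁻²⁷ × 1.330 × 10⁻²⁰) = 6.673 × 10⁻²⁴ kg·m/s.
λ = h/p = 9.93 × 10⁻¹¹ m = 99.3 pm.

λ = 99.3 pm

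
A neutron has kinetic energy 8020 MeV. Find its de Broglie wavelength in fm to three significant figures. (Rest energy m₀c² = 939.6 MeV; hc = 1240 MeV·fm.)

Total energy E = KE + m₀c² = 8020 + 939.6 = 8959.6 MeV.
(pc)² = E² − (m₀c²)² = (8959.6)² − (939.6)² = 7.939 × 10⁷ MeV², so pc = 8910 MeV.
λ = hc/(pc) = 1240 MeV·fm / 8910 MeV = 0.139 fm.

λ = 0.139 fm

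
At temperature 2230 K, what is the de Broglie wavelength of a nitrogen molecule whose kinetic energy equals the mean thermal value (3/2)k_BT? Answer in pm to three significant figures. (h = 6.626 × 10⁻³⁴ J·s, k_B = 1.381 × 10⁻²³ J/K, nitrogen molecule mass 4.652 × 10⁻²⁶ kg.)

λ = 10.1 pm

KE = (3/2)k_BT = 1.5 × 1.381 × 10⁻²³ × 2230 = 4.619 × 10⁻²⁰ J.
p = √(2mKE) = √(2 × 4.652 × 10⁻²⁶ × 4.619 × 10⁻²⁰) = 6.556 × 10⁻²³ kg·m/s.
λ = h/p = 1.01 × 10⁻¹¹ m = 10.1 pm.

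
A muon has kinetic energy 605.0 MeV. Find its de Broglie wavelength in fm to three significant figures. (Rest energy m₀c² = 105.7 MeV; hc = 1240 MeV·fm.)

λ = 1.76 fm

Total energy E = KE + m₀c² = 605.0 + 105.7 = 710.7 MeV.
(pc)² = E² − (m₀c²)² = (710.7)² − (105.7)² = 4.939 × 10⁵ MeV², so pc = 702.8 MeV.
λ = hc/(pc) = 1240 MeV·fm / 702.8 MeV = 1.76 fm.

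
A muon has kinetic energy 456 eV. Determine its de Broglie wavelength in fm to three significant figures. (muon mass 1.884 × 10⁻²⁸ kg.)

KE = 456 eV = 7.305 × 10⁻¹⁷ J.
p = √(2mKE) = √(2 × 1.884 × 10⁻²⁸ × 7.305 × 10⁻¹⁷) = 1.659 × 10⁻²² kg·m/s.
λ = h/p = 6.626 × 10⁻³⁴ / 1.659 × 10⁻²² = 3.99 × 10⁻¹² m = 3990 fm.

λ = 3990 fm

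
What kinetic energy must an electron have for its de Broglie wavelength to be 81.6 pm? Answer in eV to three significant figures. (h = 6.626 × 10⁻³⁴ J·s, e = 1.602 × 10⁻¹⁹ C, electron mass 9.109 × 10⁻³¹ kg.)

KE = 226 eV

p = h/λ = 6.626 × 10⁻³⁴ / 8.160 × 10⁻¹¹ = 8.120 × 10⁻²⁴ kg·m/s.
KE = p²/(2m) = (8.120 × 10⁻²⁴)² / (2 × 9.109 × 10⁻³¹) = 3.619 × 10⁻¹⁷ J = 226 eV.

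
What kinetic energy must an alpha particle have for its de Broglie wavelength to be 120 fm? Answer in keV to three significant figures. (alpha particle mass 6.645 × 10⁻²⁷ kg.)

KE = 14.3 keV

p = h/λ = 6.626 × 10⁻³⁴ / 1.200 × 10⁻¹³ = 5.522 × 10⁻²¹ kg·m/s.
KE = p²/(2m) = (5.522 × 10⁻²¹)² / (2 × 6.645 × 10⁻²⁷) = 2.294 × 10⁻¹⁵ J = 14.3 keV.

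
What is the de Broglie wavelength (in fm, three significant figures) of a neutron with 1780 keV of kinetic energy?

KE = 1780 keV = 2.852 × 10⁻¹³ J.
p = √(2mKE) = √(2 × 1.675 × 10⁻²⁷ × 2.852 × 10⁻¹³) = 3.091 × 10⁻²⁰ kg·m/s.
λ = h/p = 6.626 × 10⁻³⁴ / 3.091 × 10⁻²⁰ = 2.14 × 10⁻¹⁴ m = 21.4 fm.

λ = 21.4 fm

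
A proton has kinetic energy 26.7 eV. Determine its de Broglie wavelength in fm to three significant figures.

λ = 5540 fm

KE = 26.7 eV = 4.277 × 10⁻¹⁸ J.
p = √(2mKE) = √(2 × 1.673 × 10⁻²⁷ × 4.277 × 10⁻¹⁸) = 1.196 × 10⁻²² kg·m/s.
λ = h/p = 6.626 × 10⁻³⁴ / 1.196 × 10⁻²² = 5.54 × 10⁻¹² m = 5540 fm.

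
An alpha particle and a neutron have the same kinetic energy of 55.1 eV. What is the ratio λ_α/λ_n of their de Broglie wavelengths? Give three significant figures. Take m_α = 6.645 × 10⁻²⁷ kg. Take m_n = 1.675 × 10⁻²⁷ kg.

λ_α/λ_n = 0.502

At fixed KE, p = √(2mKE) so λ = h/p ∝ 1/√m.
λ_α/λ_n = √(m_n/m_α) = √(1.675 × 10⁻²⁷/6.645 × 10⁻²⁷) = √(0.2521) = 0.502.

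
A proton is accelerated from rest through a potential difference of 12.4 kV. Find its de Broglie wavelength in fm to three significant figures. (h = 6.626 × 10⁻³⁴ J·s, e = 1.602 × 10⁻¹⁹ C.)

λ = 257 fm

KE = eV = 1.602 × 10⁻¹⁹ × 1.240 × 10⁴ = 1.986 × 10⁻¹⁵ J.
p = √(2mKE) = √(2 × 1.673 × 10⁻²⁷ × 1.986 × 10⁻¹⁵) = 2.578 × 10⁻²¹ kg·m/s.
λ = h/p = 6.626 × 10⁻³⁴ / 2.578 × 10⁻²¹ = 2.57 × 10⁻¹³ m = 257 fm.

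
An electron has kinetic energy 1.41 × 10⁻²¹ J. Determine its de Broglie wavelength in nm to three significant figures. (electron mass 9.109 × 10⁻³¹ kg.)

p = √(2mKE) = √(2 × 9.109 × 10⁻³¹ × 1.410 × 10⁻²¹) = 5.068 × 10⁻²⁶ kg·m/s.
λ = h/p = 6.626 × 10⁻³⁴ / 5.068 × 10⁻²⁶ = 1.31 × 10⁻⁸ m = 13.1 nm.

λ = 13.1 nm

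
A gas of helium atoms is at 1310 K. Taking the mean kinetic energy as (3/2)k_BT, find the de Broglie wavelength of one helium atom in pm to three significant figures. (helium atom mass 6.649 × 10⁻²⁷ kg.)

λ = 34.9 pm

KE = (3/2)k_BT = 1.5 × 1.381 × 10⁻²³ × 1310 = 2.714 × 10⁻²⁰ J.
p = √(2mKE) = √(2 × 6.649 × 10⁻²⁷ × 2.714 × 10⁻²⁰) = 1.900 × 10⁻²³ kg·m/s.
λ = h/p = 3.49 × 10⁻¹¹ m = 34.9 pm.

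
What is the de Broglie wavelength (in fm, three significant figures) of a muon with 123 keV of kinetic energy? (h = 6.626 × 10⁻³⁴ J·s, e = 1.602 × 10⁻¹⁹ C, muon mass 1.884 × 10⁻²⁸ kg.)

λ = 243 fm

KE = 123 keV = 1.970 × 10⁻¹⁴ J.
p = √(2mKE) = √(2 × 1.884 × 10⁻²⁸ × 1.970 × 10⁻¹⁴) = 2.725 × 10⁻²¹ kg·m/s.
λ = h/p = 6.626 × 10⁻³⁴ / 2.725 × 10⁻²¹ = 2.43 × 10⁻¹³ m = 243 fm.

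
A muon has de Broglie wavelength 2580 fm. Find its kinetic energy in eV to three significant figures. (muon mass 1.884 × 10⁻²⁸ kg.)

KE = 1090 eV

p = h/λ = 6.626 × 10⁻³⁴ / 2.580 × 10⁻¹² = 2.568 × 10⁻²² kg·m/s.
KE = p²/(2m) = (2.568 × 10⁻²²)² / (2 × 1.884 × 10⁻²⁸) = 1.750 × 10⁻¹⁶ J = 1090 eV.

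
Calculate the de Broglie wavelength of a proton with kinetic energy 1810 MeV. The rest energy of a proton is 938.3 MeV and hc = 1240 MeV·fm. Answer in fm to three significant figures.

Total energy E = KE + m₀c² = 1810 + 938.3 = 2748.3 MeV.
(pc)² = E² − (m₀c²)² = (2748.3)² − (938.3)² = 6.673 × 10⁶ MeV², so pc = 2583 MeV.
λ = hc/(pc) = 1240 MeV·fm / 2583 MeV = 0.480 fm.

λ = 0.480 fm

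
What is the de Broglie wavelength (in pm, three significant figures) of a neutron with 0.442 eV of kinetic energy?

λ = 43.0 pm

KE = 0.442 eV = 7.081 × 10⁻²⁰ J.
p = √(2mKE) = √(2 × 1.675 × 10⁻²⁷ × 7.081 × 10⁻²⁰) = 1.540 × 10⁻²³ kg·m/s.
λ = h/p = 6.626 × 10⁻³⁴ / 1.540 × 10⁻²³ = 4.30 × 10⁻¹¹ m = 43.0 pm.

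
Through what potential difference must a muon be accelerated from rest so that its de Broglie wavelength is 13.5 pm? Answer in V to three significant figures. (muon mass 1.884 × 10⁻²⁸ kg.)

p = h/λ = 6.626 × 10⁻³⁴ / 1.350 × 10⁻¹¹ = 4.908 × 10⁻²³ kg·m/s.
KE = p²/(2m) = 6.393 × 10⁻¹⁸ J.
V = KE/e = 6.393 × 10⁻¹⁸ / (1.602 × 10⁻¹⁹) = 39.9 V.

V = 39.9 V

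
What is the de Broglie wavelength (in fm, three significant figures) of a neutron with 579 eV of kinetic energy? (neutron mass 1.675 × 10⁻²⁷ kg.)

KE = 579 eV = 9.276 × 10⁻¹⁷ J.
p = √(2mKE) = √(2 × 1.675 × 10⁻²⁷ × 9.276 × 10⁻¹⁷) = 5.574 × 10⁻²² kg·m/s.
λ = h/p = 6.626 × 10⁻³⁴ / 5.574 × 10⁻²² = 1.19 × 10⁻¹² m = 1190 fm.

λ = 1190 fm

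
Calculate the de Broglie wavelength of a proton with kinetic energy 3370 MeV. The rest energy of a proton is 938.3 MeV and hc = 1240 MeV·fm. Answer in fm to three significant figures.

Total energy E = KE + m₀c² = 3370 + 938.3 = 4308.3 MeV.
(pc)² = E² − (m₀c²)² = (4308.3)² − (938.3)² = 1.768 × 10⁷ MeV², so pc = 4205 MeV.
λ = hc/(pc) = 1240 MeV·fm / 4205 MeV = 0.295 fm.

λ = 0.295 fm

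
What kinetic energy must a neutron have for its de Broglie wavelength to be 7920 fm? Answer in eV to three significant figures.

p = h/λ = 6.626 × 10⁻³⁴ / 7.920 × 10⁻¹² = 8.366 × 10⁻²³ kg·m/s.
KE = p²/(2m) = (8.366 × 10⁻²³)² / (2 × 1.675 × 10⁻²⁷) = 2.089 × 10⁻¹⁸ J = 13.0 eV.

KE = 13.0 eV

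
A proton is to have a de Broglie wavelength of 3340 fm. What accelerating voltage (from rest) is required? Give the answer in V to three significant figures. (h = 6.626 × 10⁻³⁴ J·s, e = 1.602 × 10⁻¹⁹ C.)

p = h/λ = 6.626 × 10⁻³⁴ / 3.340 × 10⁻¹² = 1.984 × 10⁻²² kg·m/s.
KE = p²/(2m) = 1.176 × 10⁻¹⁷ J.
V = KE/e = 1.176 × 10⁻¹⁷ / (1.602 × 10⁻¹⁹) = 73.4 V.

V = 73.4 V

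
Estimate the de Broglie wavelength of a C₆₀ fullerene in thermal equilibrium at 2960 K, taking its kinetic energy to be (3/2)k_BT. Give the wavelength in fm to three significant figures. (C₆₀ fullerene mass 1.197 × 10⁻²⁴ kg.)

λ = 1730 fm

KE = (3/2)k_BT = 1.5 × 1.381 × 10⁻²³ × 2960 = 6.132 × 10⁻²⁰ J.
p = √(2mKE) = √(2 × 1.197 × 10⁻²⁴ × 6.132 × 10⁻²⁰) = 3.831 × 10⁻²² kg·m/s.
λ = h/p = 1.73 × 10⁻¹² m = 1730 fm.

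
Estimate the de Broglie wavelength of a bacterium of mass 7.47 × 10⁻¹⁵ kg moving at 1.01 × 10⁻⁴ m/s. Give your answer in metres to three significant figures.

p = mv = 7.47 × 10⁻¹⁵ × 1.01 × 10⁻⁴ = 7.545 × 10⁻¹⁹ kg·m/s.
λ = h/p = 6.626 × 10⁻³⁴ / 7.545 × 10⁻¹⁹ = 8.78 × 10⁻¹⁶ m.

λ = 8.78 × 10⁻¹⁶ m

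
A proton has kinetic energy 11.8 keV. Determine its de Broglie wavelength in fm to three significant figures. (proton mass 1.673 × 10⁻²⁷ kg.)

λ = 263 fm

KE = 11.8 keV = 1.890 × 10⁻¹⁵ J.
p = √(2mKE) = √(2 × 1.673 × 10⁻²⁷ × 1.890 × 10⁻¹⁵) = 2.515 × 10⁻²¹ kg·m/s.
λ = h/p = 6.626 × 10⁻³⁴ / 2.515 × 10⁻²¹ = 2.63 × 10⁻¹³ m = 263 fm.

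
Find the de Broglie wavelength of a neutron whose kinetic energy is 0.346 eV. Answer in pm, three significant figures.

λ = 48.6 pm

KE = 0.346 eV = 5.543 × 10⁻²⁰ J.
p = √(2mKE) = √(2 × 1.675 × 10⁻²⁷ × 5.543 × 10⁻²⁰) = 1.363 × 10⁻²³ kg·m/s.
λ = h/p = 6.626 × 10⁻³⁴ / 1.363 × 10⁻²³ = 4.86 × 10⁻¹¹ m = 48.6 pm.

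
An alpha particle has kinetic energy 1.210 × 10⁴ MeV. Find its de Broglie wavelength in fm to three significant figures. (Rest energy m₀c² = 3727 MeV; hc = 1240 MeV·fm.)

λ = 0.0806 fm

Total energy E = KE + m₀c² = 1.210 × 10⁴ + 3727 = 15827 MeV.
(pc)² = E² − (m₀c²)² = (15827)² − (3727)² = 2.366 × 10⁸ MeV², so pc = 1.538 × 10⁴ MeV.
λ = hc/(pc) = 1240 MeV·fm / 1.538 × 10⁴ MeV = 0.0806 fm.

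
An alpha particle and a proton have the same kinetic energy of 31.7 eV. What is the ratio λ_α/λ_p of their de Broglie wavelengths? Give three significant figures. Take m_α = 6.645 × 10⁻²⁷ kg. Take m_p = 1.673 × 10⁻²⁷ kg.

λ_α/λ_p = 0.502

At fixed KE, p = √(2mKE) so λ = h/p ∝ 1/√m.
λ_α/λ_p = √(m_p/m_α) = √(1.673 × 10⁻²⁷/6.645 × 10⁻²⁷) = √(0.2518) = 0.502.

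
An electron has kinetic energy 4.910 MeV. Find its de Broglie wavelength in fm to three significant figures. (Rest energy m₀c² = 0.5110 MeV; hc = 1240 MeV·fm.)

Total energy E = KE + m₀c² = 4.910 + 0.5110 = 5.4210 MeV.
(pc)² = E² − (m₀c²)² = (5.4210)² − (0.5110)² = 29.13 MeV², so pc = 5.397 MeV.
λ = hc/(pc) = 1240 MeV·fm / 5.397 MeV = 230 fm.

λ = 230 fm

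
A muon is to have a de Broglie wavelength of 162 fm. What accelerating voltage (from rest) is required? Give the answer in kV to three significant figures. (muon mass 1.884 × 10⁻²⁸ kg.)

V = 277 kV

p = h/λ = 6.626 × 10⁻³⁴ / 1.620 × 10⁻¹³ = 4.090 × 10⁻²¹ kg·m/s.
KE = p²/(2m) = 4.440 × 10⁻¹⁴ J.
V = KE/e = 4.440 × 10⁻¹⁴ / (1.602 × 10⁻¹⁹) = 277 kV.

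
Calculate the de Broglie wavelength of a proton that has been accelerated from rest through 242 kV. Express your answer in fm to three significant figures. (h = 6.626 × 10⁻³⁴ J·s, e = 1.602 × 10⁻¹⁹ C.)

λ = 58.2 fm

KE = eV = 1.602 × 10⁻¹⁹ × 2.420 × 10⁵ = 3.877 × 10⁻¹⁴ J.
p = √(2mKE) = √(2 × 1.673 × 10⁻²⁷ × 3.877 × 10⁻¹⁴) = 1.139 × 10⁻²⁰ kg·m/s.
λ = h/p = 6.626 × 10⁻³⁴ / 1.139 × 10⁻²⁰ = 5.82 × 10⁻¹⁴ m = 58.2 fm.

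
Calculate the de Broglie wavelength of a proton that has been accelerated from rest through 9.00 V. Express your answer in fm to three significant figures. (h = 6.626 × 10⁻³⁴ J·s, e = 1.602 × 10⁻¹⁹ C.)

KE = eV = 1.602 × 10⁻¹⁹ × 9.000 = 1.442 × 10⁻¹⁸ J.
p = √(2mKE) = √(2 × 1.673 × 10⁻²⁷ × 1.442 × 10⁻¹⁸) = 6.946 × 10⁻²³ kg·m/s.
λ = h/p = 6.626 × 10⁻³⁴ / 6.946 × 10⁻²³ = 9.54 × 10⁻¹² m = 9540 fm.

λ = 9540 fm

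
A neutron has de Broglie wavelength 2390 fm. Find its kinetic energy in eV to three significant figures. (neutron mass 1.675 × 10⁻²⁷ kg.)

KE = 143 eV

p = h/λ = 6.626 × 10⁻³⁴ / 2.390 × 10⁻¹² = 2.772 × 10⁻²² kg·m/s.
KE = p²/(2m) = (2.772 × 10⁻²²)² / (2 × 1.675 × 10⁻²⁷) = 2.294 × 10⁻¹⁷ J = 143 eV.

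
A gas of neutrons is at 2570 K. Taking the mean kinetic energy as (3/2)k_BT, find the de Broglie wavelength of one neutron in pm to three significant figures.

λ = 49.6 pm

KE = (3/2)k_BT = 1.5 × 1.381 × 10⁻²³ × 2570 = 5.324 × 10⁻²⁰ J.
p = √(2mKE) = √(2 × 1.675 × 10⁻²⁷ × 5.324 × 10⁻²⁰) = 1.335 × 10⁻²³ kg·m/s.
λ = h/p = 4.96 × 10⁻¹¹ m = 49.6 pm.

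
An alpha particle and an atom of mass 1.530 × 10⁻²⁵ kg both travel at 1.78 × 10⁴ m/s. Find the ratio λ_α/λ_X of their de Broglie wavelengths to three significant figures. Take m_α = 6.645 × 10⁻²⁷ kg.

λ_α/λ_X = 23.0

At fixed v, p = mv so λ = h/(mv) ∝ 1/m.
λ_α/λ_X = m_X/m_α = 1.530 × 10⁻²⁵/6.645 × 10⁻²⁷ = 23.0.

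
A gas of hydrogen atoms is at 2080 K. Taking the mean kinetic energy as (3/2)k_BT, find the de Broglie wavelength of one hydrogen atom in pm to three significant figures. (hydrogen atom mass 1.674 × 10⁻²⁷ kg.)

KE = (3/2)k_BT = 1.5 × 1.381 × 10⁻²³ × 2080 = 4.309 × 10⁻²⁰ J.
p = √(2mKE) = √(2 × 1.674 × 10⁻²⁷ × 4.309 × 10⁻²⁰) = 1.201 × 10⁻²³ kg·m/s.
λ = h/p = 5.52 × 10⁻¹¹ m = 55.2 pm.

λ = 55.2 pm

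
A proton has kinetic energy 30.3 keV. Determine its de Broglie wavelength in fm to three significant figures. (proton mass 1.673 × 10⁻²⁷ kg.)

KE = 30.3 keV = 4.854 × 10⁻¹⁵ J.
p = √(2mKE) = √(2 × 1.673 × 10⁻²⁷ × 4.854 × 10⁻¹⁵) = 4.030 × 10⁻²¹ kg·m/s.
λ = h/p = 6.626 × 10⁻³⁴ / 4.030 × 10⁻²¹ = 1.64 × 10⁻¹³ m = 164 fm.

λ = 164 fm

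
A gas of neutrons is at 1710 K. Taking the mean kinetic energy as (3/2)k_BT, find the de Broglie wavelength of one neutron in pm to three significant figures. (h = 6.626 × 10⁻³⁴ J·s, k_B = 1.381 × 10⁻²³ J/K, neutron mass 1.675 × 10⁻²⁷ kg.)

λ = 60.8 pm

KE = (3/2)k_BT = 1.5 × 1.381 × 10⁻²³ × 1710 = 3.542 × 10⁻²⁰ J.
p = √(2mKE) = √(2 × 1.675 × 10⁻²⁷ × 3.542 × 10⁻²⁰) = 1.089 × 10⁻²³ kg·m/s.
λ = h/p = 6.08 × 10⁻¹¹ m = 60.8 pm.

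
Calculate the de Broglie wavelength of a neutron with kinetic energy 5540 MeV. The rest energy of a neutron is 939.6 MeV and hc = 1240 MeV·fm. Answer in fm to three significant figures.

λ = 0.193 fm

Total energy E = KE + m₀c² = 5540 + 939.6 = 6479.6 MeV.
(pc)² = E² − (m₀c²)² = (6479.6)² − (939.6)² = 4.110 × 10⁷ MeV², so pc = 6411 MeV.
λ = hc/(pc) = 1240 MeV·fm / 6411 MeV = 0.193 fm.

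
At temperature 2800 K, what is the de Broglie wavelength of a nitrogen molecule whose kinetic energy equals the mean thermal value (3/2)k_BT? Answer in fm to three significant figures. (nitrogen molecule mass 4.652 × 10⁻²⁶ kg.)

λ = 9020 fm

KE = (3/2)k_BT = 1.5 × 1.381 × 10⁻²³ × 2800 = 5.800 × 10⁻²⁰ J.
p = √(2mKE) = √(2 × 4.652 × 10⁻²⁶ × 5.800 × 10⁻²⁰) = 7.346 × 10⁻²³ kg·m/s.
λ = h/p = 9.02 × 10⁻¹² m = 9020 fm.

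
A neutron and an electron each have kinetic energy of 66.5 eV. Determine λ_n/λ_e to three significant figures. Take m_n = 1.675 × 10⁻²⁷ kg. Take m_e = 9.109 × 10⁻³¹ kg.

At fixed KE, p = √(2mKE) so λ = h/p ∝ 1/√m.
λ_n/λ_e = √(m_e/m_n) = √(9.109 × 10⁻³¹/1.675 × 10⁻²⁷) = √(5.438 × 10⁻⁴) = 0.0233.

λ_n/λ_e = 0.0233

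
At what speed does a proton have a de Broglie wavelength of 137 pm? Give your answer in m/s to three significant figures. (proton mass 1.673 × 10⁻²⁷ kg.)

p = h/λ = 6.626 × 10⁻³⁴ / 1.370 × 10⁻¹⁰ = 4.836 × 10⁻²⁴ kg·m/s.
v = p/m = 4.836 × 10⁻²⁴ / 1.673 × 10⁻²⁷ = 2.89 × 10³ m/s = 2890 m/s.

v = 2890 m/s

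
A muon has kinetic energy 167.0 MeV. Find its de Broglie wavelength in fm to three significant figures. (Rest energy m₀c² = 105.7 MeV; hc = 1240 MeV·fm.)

λ = 4.93 fm

Total energy E = KE + m₀c² = 167.0 + 105.7 = 272.7 MeV.
(pc)² = E² − (m₀c²)² = (272.7)² − (105.7)² = 6.319 × 10⁴ MeV², so pc = 251.4 MeV.
λ = hc/(pc) = 1240 MeV·fm / 251.4 MeV = 4.93 fm.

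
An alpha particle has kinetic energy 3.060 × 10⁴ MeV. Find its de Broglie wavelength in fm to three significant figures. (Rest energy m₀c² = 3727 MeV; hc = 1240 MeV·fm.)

Total energy E = KE + m₀c² = 3.060 × 10⁴ + 3727 = 34327 MeV.
(pc)² = E² − (m₀c²)² = (34327)² − (3727)² = 1.164 × 10⁹ MeV², so pc = 3.412 × 10⁴ MeV.
λ = hc/(pc) = 1240 MeV·fm / 3.412 × 10⁴ MeV = 0.0363 fm.

λ = 0.0363 fm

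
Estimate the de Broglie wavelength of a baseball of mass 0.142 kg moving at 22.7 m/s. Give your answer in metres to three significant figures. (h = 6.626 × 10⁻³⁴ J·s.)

λ = 2.06 × 10⁻³⁴ m

p = mv = 0.142 × 22.7 = 3.223 kg·m/s.
λ = h/p = 6.626 × 10⁻³⁴ / 3.223 = 2.06 × 10⁻³⁴ m.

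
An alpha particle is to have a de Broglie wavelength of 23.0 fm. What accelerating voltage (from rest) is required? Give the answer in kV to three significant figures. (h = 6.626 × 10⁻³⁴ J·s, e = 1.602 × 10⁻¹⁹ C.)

p = h/λ = 6.626 × 10⁻³⁴ / 2.300 × 10⁻¹⁴ = 2.881 × 10⁻²⁰ kg·m/s.
KE = p²/(2m) = 6.245 × 10⁻¹⁴ J.
V = KE/2e = 6.245 × 10⁻¹⁴ / (2 × 1.602 × 10⁻¹⁹) = 195 kV.

V = 195 kV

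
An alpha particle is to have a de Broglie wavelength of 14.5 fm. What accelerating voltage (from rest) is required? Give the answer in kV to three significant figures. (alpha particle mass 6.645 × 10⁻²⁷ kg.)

p = h/λ = 6.626 × 10⁻³⁴ / 1.450 × 10⁻¹⁴ = 4.570 × 10⁻²⁰ kg·m/s.
KE = p²/(2m) = 1.571 × 10⁻¹³ J.
V = KE/2e = 1.571 × 10⁻¹³ / (2 × 1.602 × 10⁻¹⁹) = 490 kV.

V = 490 kV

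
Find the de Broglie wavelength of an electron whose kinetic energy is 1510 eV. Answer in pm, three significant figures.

λ = 31.6 pm

KE = 1510 eV = 2.419 × 10⁻¹⁶ J.
p = √(2mKE) = √(2 × 9.109 × 10⁻³¹ × 2.419 × 10⁻¹⁶) = 2.099 × 10⁻²³ kg·m/s.
λ = h/p = 6.626 × 10⁻³⁴ / 2.099 × 10⁻²³ = 3.16 × 10⁻¹¹ m = 31.6 pm.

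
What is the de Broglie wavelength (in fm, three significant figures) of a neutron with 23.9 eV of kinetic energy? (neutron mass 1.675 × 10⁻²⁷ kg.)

KE = 23.9 eV = 3.829 × 10⁻¹⁸ J.
p = √(2mKE) = √(2 × 1.675 × 10⁻²⁷ × 3.829 × 10⁻¹⁸) = 1.133 × 10⁻²² kg·m/s.
λ = h/p = 6.626 × 10⁻³⁴ / 1.133 × 10⁻²² = 5.85 × 10⁻¹² m = 5850 fm.

λ = 5850 fm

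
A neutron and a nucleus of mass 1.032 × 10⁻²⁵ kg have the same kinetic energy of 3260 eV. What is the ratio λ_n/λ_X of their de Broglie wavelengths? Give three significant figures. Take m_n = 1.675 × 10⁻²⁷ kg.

λ_n/λ_X = 7.85

At fixed KE, p = √(2mKE) so λ = h/p ∝ 1/√m.
λ_n/λ_X = √(m_X/m_n) = √(1.032 × 10⁻²⁵/1.675 × 10⁻²⁷) = √(61.61) = 7.85.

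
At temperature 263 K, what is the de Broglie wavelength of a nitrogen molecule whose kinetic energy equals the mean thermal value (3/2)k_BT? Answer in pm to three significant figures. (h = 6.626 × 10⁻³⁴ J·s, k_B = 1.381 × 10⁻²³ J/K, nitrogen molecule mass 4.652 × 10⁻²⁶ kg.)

λ = 29.4 pm

KE = (3/2)k_BT = 1.5 × 1.381 × 10⁻²³ × 263 = 5.448 × 10⁻²¹ J.
p = √(2mKE) = √(2 × 4.652 × 10⁻²⁶ × 5.448 × 10⁻²¹) = 2.251 × 10⁻²³ kg·m/s.
λ = h/p = 2.94 × 10⁻¹¹ m = 29.4 pm.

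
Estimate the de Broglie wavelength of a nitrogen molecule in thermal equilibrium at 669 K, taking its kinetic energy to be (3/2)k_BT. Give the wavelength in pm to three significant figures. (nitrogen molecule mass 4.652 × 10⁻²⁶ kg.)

λ = 18.5 pm

KE = (3/2)k_BT = 1.5 × 1.381 × 10⁻²³ × 669 = 1.386 × 10⁻²⁰ J.
p = √(2mKE) = √(2 × 4.652 × 10⁻²⁶ × 1.386 × 10⁻²⁰) = 3.591 × 10⁻²³ kg·m/s.
λ = h/p = 1.85 × 10⁻¹¹ m = 18.5 pm.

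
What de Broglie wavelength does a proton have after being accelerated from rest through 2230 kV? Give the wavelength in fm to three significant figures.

λ = 19.2 fm

KE = eV = 1.602 × 10⁻¹⁹ × 2.230 × 10⁶ = 3.572 × 10⁻¹³ J.
p = √(2mKE) = √(2 × 1.673 × 10⁻²⁷ × 3.572 × 10⁻¹³) = 3.457 × 10⁻²⁰ kg·m/s.
λ = h/p = 6.626 × 10⁻³⁴ / 3.457 × 10⁻²⁰ = 1.92 × 10⁻¹⁴ m = 19.2 fm.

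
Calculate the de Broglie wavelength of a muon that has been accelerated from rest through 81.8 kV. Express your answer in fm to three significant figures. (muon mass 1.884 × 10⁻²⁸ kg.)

λ = 298 fm

KE = eV = 1.602 × 10⁻¹⁹ × 8.180 × 10⁴ = 1.310 × 10⁻¹⁴ J.
p = √(2mKE) = √(2 × 1.884 × 10⁻²⁸ × 1.310 × 10⁻¹⁴) = 2.222 × 10⁻²¹ kg·m/s.
λ = h/p = 6.626 × 10⁻³⁴ / 2.222 × 10⁻²¹ = 2.98 × 10⁻¹³ m = 298 fm.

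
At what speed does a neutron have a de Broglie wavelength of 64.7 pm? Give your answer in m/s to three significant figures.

p = h/λ = 6.626 × 10⁻³⁴ / 6.470 × 10⁻¹¹ = 1.024 × 10⁻²³ kg·m/s.
v = p/m = 1.024 × 10⁻²³ / 1.675 × 10⁻²⁷ = 6.11 × 10³ m/s = 6110 m/s.

v = 6110 m/s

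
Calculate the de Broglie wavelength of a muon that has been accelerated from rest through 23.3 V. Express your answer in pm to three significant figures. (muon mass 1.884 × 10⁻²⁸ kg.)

λ = 17.7 pm

KE = eV = 1.602 × 10⁻¹⁹ × 23.30 = 3.733 × 10⁻¹⁸ J.
p = √(2mKE) = √(2 × 1.884 × 10⁻²⁸ × 3.733 × 10⁻¹⁸) = 3.750 × 10⁻²³ kg·m/s.
λ = h/p = 6.626 × 10⁻³⁴ / 3.750 × 10⁻²³ = 1.77 × 10⁻¹¹ m = 17.7 pm.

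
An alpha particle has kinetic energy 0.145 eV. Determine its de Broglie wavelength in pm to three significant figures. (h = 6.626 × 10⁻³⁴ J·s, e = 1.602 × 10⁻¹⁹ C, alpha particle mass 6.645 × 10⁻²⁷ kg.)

KE = 0.145 eV = 2.323 × 10⁻²⁰ J.
p = √(2mKE) = √(2 × 6.645 × 10⁻²⁷ × 2.323 × 10⁻²⁰) = 1.757 × 10⁻²³ kg·m/s.
λ = h/p = 6.626 × 10⁻³⁴ / 1.757 × 10⁻²³ = 3.77 × 10⁻¹¹ m = 37.7 pm.

λ = 37.7 pm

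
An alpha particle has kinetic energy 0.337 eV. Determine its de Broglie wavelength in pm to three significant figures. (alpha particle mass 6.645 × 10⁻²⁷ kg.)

KE = 0.337 eV = 5.399 × 10⁻²⁰ J.
p = √(2mKE) = √(2 × 6.645 × 10⁻²⁷ × 5.399 × 10⁻²⁰) = 2.679 × 10⁻²³ kg·m/s.
λ = h/p = 6.626 × 10⁻³⁴ / 2.679 × 10⁻²³ = 2.47 × 10⁻¹¹ m = 24.7 pm.

λ = 24.7 pm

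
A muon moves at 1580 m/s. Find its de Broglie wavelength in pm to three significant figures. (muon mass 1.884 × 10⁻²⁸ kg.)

p = mv = 1.884 × 10⁻²⁸ × 1580 = 2.977 × 10⁻²⁵ kg·m/s.
λ = h/p = 6.626 × 10⁻³⁴ / 2.977 × 10⁻²⁵ = 2.23 × 10⁻⁹ m = 2230 pm.

λ = 2230 pm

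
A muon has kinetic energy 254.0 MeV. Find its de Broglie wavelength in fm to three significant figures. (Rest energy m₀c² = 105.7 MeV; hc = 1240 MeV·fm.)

Total energy E = KE + m₀c² = 254.0 + 105.7 = 359.7 MeV.
(pc)² = E² − (m₀c²)² = (359.7)² − (105.7)² = 1.182 × 10⁵ MeV², so pc = 343.8 MeV.
λ = hc/(pc) = 1240 MeV·fm / 343.8 MeV = 3.61 fm.

λ = 3.61 fm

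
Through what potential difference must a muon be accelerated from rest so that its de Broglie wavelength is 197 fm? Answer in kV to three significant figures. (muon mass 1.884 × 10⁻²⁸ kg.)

p = h/λ = 6.626 × 10⁻³⁴ / 1.970 × 10⁻¹³ = 3.363 × 10⁻²¹ kg·m/s.
KE = p²/(2m) = 3.002 × 10⁻¹⁴ J.
V = KE/e = 3.002 × 10⁻¹⁴ / (1.602 × 10⁻¹⁹) = 187 kV.

V = 187 kV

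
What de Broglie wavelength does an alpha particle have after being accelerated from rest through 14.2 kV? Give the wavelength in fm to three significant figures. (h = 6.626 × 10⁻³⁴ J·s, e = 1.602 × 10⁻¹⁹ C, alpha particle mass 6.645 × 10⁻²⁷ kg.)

KE = 2eV = 2 × 1.602 × 10⁻¹⁹ × 1.420 × 10⁴ = 4.550 × 10⁻¹⁵ J.
p = √(2mKE) = √(2 × 6.645 × 10⁻²⁷ × 4.550 × 10⁻¹⁵) = 7.776 × 10⁻²¹ kg·m/s.
λ = h/p = 6.626 × 10⁻³⁴ / 7.776 × 10⁻²¹ = 8.52 × 10⁻¹⁴ m = 85.2 fm.

λ = 85.2 fm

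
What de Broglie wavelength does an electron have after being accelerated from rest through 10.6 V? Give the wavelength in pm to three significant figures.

λ = 377 pm

KE = eV = 1.602 × 10⁻¹⁹ × 10.60 = 1.698 × 10⁻¹⁸ J.
p = √(2mKE) = √(2 × 9.109 × 10⁻³¹ × 1.698 × 10⁻¹⁸) = 1.759 × 10⁻²⁴ kg·m/s.
λ = h/p = 6.626 × 10⁻³⁴ / 1.759 × 10⁻²⁴ = 3.77 × 10⁻¹⁰ m = 377 pm.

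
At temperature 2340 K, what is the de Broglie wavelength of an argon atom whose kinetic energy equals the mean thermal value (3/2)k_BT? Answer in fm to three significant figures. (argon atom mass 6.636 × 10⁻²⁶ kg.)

λ = 8260 fm

KE = (3/2)k_BT = 1.5 × 1.381 × 10⁻²³ × 2340 = 4.847 × 10⁻²⁰ J.
p = √(2mKE) = √(2 × 6.636 × 10⁻²⁶ × 4.847 × 10⁻²⁰) = 8.021 × 10⁻²³ kg·m/s.
λ = h/p = 8.26 × 10⁻¹² m = 8260 fm.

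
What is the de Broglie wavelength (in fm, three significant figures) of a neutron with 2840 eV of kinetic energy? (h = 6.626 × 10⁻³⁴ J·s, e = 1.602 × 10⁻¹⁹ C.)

λ = 537 fm

KE = 2840 eV = 4.550 × 10⁻¹⁶ J.
p = √(2mKE) = √(2 × 1.675 × 10⁻²⁷ × 4.550 × 10⁻¹⁶) = 1.235 × 10⁻²¹ kg·m/s.
λ = h/p = 6.626 × 10⁻³⁴ / 1.235 × 10⁻²¹ = 5.37 × 10⁻¹³ m = 537 fm.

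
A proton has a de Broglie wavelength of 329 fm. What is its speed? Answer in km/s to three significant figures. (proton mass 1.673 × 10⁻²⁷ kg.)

p = h/λ = 6.626 × 10⁻³⁴ / 3.290 × 10⁻¹³ = 2.014 × 10⁻²¹ kg·m/s.
v = p/m = 2.014 × 10⁻²¹ / 1.673 × 10⁻²⁷ = 1.20 × 10⁶ m/s = 1200 km/s.

v = 1200 km/s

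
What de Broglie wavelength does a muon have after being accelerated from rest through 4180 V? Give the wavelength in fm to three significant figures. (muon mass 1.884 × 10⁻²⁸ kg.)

KE = eV = 1.602 × 10⁻¹⁹ × 4180 = 6.696 × 10⁻¹⁶ J.
p = √(2mKE) = √(2 × 1.884 × 10⁻²⁸ × 6.696 × 10⁻¹⁶) = 5.023 × 10⁻²² kg·m/s.
λ = h/p = 6.626 × 10⁻³⁴ / 5.023 × 10⁻²² = 1.32 × 10⁻¹² m = 1320 fm.

λ = 1320 fm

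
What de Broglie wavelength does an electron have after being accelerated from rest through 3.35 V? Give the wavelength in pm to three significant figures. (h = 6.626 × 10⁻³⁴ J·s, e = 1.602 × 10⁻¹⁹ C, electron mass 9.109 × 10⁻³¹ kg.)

KE = eV = 1.602 × 10⁻¹⁹ × 3.350 = 5.367 × 10⁻¹⁹ J.
p = √(2mKE) = √(2 × 9.109 × 10⁻³¹ × 5.367 × 10⁻¹⁹) = 9.888 × 10⁻²⁵ kg·m/s.
λ = h/p = 6.626 × 10⁻³⁴ / 9.888 × 10⁻²⁵ = 6.70 × 10⁻¹⁰ m = 670 pm.

λ = 670 pm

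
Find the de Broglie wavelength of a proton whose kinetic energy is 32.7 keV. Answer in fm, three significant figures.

λ = 158 fm

KE = 32.7 keV = 5.239 × 10⁻¹⁵ J.
p = √(2mKE) = √(2 × 1.673 × 10⁻²⁷ × 5.239 × 10⁻¹⁵) = 4.187 × 10⁻²¹ kg·m/s.
λ = h/p = 6.626 × 10⁻³⁴ / 4.187 × 10⁻²¹ = 1.58 × 10⁻¹³ m = 158 fm.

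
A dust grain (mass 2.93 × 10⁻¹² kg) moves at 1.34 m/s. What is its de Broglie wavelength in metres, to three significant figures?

λ = 1.69 × 10⁻²² m

p = mv = 2.93 × 10⁻¹² × 1.34 = 3.926 × 10⁻¹² kg·m/s.
λ = h/p = 6.626 × 10⁻³⁴ / 3.926 × 10⁻¹² = 1.69 × 10⁻²² m.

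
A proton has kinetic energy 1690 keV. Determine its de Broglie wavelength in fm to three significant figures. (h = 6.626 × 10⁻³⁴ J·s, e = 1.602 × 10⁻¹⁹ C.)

KE = 1690 keV = 2.707 × 10⁻¹³ J.
p = √(2mKE) = √(2 × 1.673 × 10⁻²⁷ × 2.707 × 10⁻¹³) = 3.010 × 10⁻²⁰ kg·m/s.
λ = h/p = 6.626 × 10⁻³⁴ / 3.010 × 10⁻²⁰ = 2.20 × 10⁻¹⁴ m = 22.0 fm.

λ = 22.0 fm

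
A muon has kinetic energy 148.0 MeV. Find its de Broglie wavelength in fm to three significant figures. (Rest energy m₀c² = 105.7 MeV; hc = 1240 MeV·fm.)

λ = 5.38 fm

Total energy E = KE + m₀c² = 148.0 + 105.7 = 253.7 MeV.
(pc)² = E² − (m₀c²)² = (253.7)² − (105.7)² = 5.319 × 10⁴ MeV², so pc = 230.6 MeV.
λ = hc/(pc) = 1240 MeV·fm / 230.6 MeV = 5.38 fm.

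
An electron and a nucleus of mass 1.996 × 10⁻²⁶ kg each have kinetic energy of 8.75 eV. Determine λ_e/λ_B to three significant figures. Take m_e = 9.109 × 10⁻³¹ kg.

At fixed KE, p = √(2mKE) so λ = h/p ∝ 1/√m.
λ_e/λ_B = √(m_B/m_e) = √(1.996 × 10⁻²⁶/9.109 × 10⁻³¹) = √(2.191 × 10⁴) = 148.

λ_e/λ_B = 148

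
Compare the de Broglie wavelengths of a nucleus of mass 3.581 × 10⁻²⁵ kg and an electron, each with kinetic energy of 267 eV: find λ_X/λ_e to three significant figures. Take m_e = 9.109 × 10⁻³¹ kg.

At fixed KE, p = √(2mKE) so λ = h/p ∝ 1/√m.
λ_X/λ_e = √(m_e/m_X) = √(9.109 × 10⁻³¹/3.581 × 10⁻²⁵) = √(2.544 × 10⁻⁶) = 1.59 × 10⁻³.

λ_X/λ_e = 1.59 × 10⁻³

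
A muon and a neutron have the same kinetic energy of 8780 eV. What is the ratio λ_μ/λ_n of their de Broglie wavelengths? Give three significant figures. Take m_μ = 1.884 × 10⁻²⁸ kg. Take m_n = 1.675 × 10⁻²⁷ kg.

At fixed KE, p = √(2mKE) so λ = h/p ∝ 1/√m.
λ_μ/λ_n = √(m_n/m_μ) = √(1.675 × 10⁻²⁷/1.884 × 10⁻²⁸) = √(8.891) = 2.98.

λ_μ/λ_n = 2.98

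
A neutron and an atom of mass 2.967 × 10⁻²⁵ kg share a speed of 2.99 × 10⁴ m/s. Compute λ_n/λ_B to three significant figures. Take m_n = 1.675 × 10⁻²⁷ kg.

λ_n/λ_B = 177

At fixed v, p = mv so λ = h/(mv) ∝ 1/m.
λ_n/λ_B = m_B/m_n = 2.967 × 10⁻²⁵/1.675 × 10⁻²⁷ = 177.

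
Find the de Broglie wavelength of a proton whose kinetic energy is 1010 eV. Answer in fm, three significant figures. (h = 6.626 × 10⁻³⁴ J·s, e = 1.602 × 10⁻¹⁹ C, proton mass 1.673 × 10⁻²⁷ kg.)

KE = 1010 eV = 1.618 × 10⁻¹⁶ J.
p = √(2mKE) = √(2 × 1.673 × 10⁻²⁷ × 1.618 × 10⁻¹⁶) = 7.358 × 10⁻²² kg·m/s.
λ = h/p = 6.626 × 10⁻³⁴ / 7.358 × 10⁻²² = 9.01 × 10⁻¹³ m = 901 fm.

λ = 901 fm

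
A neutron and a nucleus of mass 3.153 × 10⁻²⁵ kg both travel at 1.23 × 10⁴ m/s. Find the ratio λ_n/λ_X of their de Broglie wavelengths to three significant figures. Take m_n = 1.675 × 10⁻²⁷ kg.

At fixed v, p = mv so λ = h/(mv) ∝ 1/m.
λ_n/λ_X = m_X/m_n = 3.153 × 10⁻²⁵/1.675 × 10⁻²⁷ = 188.

λ_n/λ_X = 188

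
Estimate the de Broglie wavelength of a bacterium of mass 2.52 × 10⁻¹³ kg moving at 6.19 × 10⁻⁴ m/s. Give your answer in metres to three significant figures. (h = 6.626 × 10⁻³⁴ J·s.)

λ = 4.25 × 10⁻¹⁸ m

p = mv = 2.52 × 10⁻¹³ × 6.19 × 10⁻⁴ = 1.560 × 10⁻¹⁶ kg·m/s.
λ = h/p = 6.626 × 10⁻³⁴ / 1.560 × 10⁻¹⁶ = 4.25 × 10⁻¹⁸ m.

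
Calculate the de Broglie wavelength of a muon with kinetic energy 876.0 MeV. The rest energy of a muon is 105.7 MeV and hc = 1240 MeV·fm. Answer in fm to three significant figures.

Total energy E = KE + m₀c² = 876.0 + 105.7 = 981.7 MeV.
(pc)² = E² − (m₀c²)² = (981.7)² − (105.7)² = 9.526 × 10⁵ MeV², so pc = 976.0 MeV.
λ = hc/(pc) = 1240 MeV·fm / 976.0 MeV = 1.27 fm.

λ = 1.27 fm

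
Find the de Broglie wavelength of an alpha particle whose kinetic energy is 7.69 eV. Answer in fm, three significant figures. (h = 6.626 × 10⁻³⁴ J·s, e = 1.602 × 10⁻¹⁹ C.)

λ = 5180 fm

KE = 7.69 eV = 1.232 × 10⁻¹⁸ J.
p = √(2mKE) = √(2 × 6.645 × 10⁻²⁷ × 1.232 × 10⁻¹⁸) = 1.280 × 10⁻²² kg·m/s.
λ = h/p = 6.626 × 10⁻³⁴ / 1.280 × 10⁻²² = 5.18 × 10⁻¹² m = 5180 fm.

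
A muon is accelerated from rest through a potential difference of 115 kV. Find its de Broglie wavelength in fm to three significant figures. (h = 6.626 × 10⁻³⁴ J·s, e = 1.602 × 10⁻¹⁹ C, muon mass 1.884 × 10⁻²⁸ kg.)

KE = eV = 1.602 × 10⁻¹⁹ × 1.150 × 10⁵ = 1.842 × 10⁻¹⁴ J.
p = √(2mKE) = √(2 × 1.884 × 10⁻²⁸ × 1.842 × 10⁻¹⁴) = 2.635 × 10⁻²¹ kg·m/s.
λ = h/p = 6.626 × 10⁻³⁴ / 2.635 × 10⁻²¹ = 2.51 × 10⁻¹³ m = 251 fm.

λ = 251 fm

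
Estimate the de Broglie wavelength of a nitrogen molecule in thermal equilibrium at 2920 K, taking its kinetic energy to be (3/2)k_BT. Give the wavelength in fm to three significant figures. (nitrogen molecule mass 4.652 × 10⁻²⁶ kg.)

λ = 8830 fm

KE = (3/2)k_BT = 1.5 × 1.381 × 10⁻²³ × 2920 = 6.049 × 10⁻²⁰ J.
p = √(2mKE) = √(2 × 4.652 × 10⁻²⁶ × 6.049 × 10⁻²⁰) = 7.502 × 10⁻²³ kg·m/s.
λ = h/p = 8.83 × 10⁻¹² m = 8830 fm.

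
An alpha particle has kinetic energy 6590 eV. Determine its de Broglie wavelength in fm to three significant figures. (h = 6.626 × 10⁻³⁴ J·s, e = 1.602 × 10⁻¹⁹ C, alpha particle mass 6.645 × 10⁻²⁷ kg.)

KE = 6590 eV = 1.056 × 10⁻¹⁵ J.
p = √(2mKE) = √(2 × 6.645 × 10⁻²⁷ × 1.056 × 10⁻¹⁵) = 3.746 × 10⁻²¹ kg·m/s.
λ = h/p = 6.626 × 10⁻³⁴ / 3.746 × 10⁻²¹ = 1.77 × 10⁻¹³ m = 177 fm.

λ = 177 fm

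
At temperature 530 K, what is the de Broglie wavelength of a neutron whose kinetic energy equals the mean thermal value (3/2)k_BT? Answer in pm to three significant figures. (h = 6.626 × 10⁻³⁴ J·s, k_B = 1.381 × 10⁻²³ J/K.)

λ = 109 pm

KE = (3/2)k_BT = 1.5 × 1.381 × 10⁻²³ × 530 = 1.098 × 10⁻²⁰ J.
p = √(2mKE) = √(2 × 1.675 × 10⁻²⁷ × 1.098 × 10⁻²⁰) = 6.065 × 10⁻²⁴ kg·m/s.
λ = h/p = 1.09 × 10⁻¹⁰ m = 109 pm.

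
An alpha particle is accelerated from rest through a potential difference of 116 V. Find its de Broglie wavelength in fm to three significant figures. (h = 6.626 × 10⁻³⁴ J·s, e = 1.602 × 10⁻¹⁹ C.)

KE = 2eV = 2 × 1.602 × 10⁻¹⁹ × 116.0 = 3.717 × 10⁻¹⁷ J.
p = √(2mKE) = √(2 × 6.645 × 10⁻²⁷ × 3.717 × 10⁻¹⁷) = 7.028 × 10⁻²² kg·m/s.
λ = h/p = 6.626 × 10⁻³⁴ / 7.028 × 10⁻²² = 9.43 × 10⁻¹³ m = 943 fm.

λ = 943 fm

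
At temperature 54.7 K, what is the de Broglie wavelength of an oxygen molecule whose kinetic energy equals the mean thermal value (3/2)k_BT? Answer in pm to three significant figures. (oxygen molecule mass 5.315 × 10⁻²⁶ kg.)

λ = 60.4 pm

KE = (3/2)k_BT = 1.5 × 1.381 × 10⁻²³ × 54.7 = 1.133 × 10⁻²¹ J.
p = √(2mKE) = √(2 × 5.315 × 10⁻²⁶ × 1.133 × 10⁻²¹) = 1.097 × 10⁻²³ kg·m/s.
λ = h/p = 6.04 × 10⁻¹¹ m = 60.4 pm.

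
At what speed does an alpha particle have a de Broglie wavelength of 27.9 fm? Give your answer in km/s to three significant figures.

p = h/λ = 6.626 × 10⁻³⁴ / 2.790 × 10⁻¹⁴ = 2.375 × 10⁻²⁰ kg·m/s.
v = p/m = 2.375 × 10⁻²⁰ / 6.645 × 10⁻²⁷ = 3.57 × 10⁶ m/s = 3570 km/s.

v = 3570 km/s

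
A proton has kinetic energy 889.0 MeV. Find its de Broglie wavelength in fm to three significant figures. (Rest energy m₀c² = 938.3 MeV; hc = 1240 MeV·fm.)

Total energy E = KE + m₀c² = 889.0 + 938.3 = 1827.3 MeV.
(pc)² = E² − (m₀c²)² = (1827.3)² − (938.3)² = 2.459 × 10⁶ MeV², so pc = 1568 MeV.
λ = hc/(pc) = 1240 MeV·fm / 1568 MeV = 0.791 fm.

λ = 0.791 fm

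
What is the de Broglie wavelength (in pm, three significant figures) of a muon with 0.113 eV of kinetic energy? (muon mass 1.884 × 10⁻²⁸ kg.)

KE = 0.113 eV = 1.810 × 10⁻²⁰ J.
p = √(2mKE) = √(2 × 1.884 × 10⁻²⁸ × 1.810 × 10⁻²⁰) = 2.612 × 10⁻²⁴ kg·m/s.
λ = h/p = 6.626 × 10⁻³⁴ / 2.612 × 10⁻²⁴ = 2.54 × 10⁻¹⁰ m = 254 pm.

λ = 254 pm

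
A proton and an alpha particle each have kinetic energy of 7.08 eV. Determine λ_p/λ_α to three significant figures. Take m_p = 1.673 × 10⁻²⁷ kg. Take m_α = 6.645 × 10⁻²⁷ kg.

λ_p/λ_α = 1.99

At fixed KE, p = √(2mKE) so λ = h/p ∝ 1/√m.
λ_p/λ_α = √(m_α/m_p) = √(6.645 × 10⁻²⁷/1.673 × 10⁻²⁷) = √(3.972) = 1.99.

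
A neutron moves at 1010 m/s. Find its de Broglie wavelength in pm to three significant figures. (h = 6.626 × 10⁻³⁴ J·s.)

p = mv = 1.675 × 10⁻²⁷ × 1010 = 1.692 × 10⁻²⁴ kg·m/s.
λ = h/p = 6.626 × 10⁻³⁴ / 1.692 × 10⁻²⁴ = 3.92 × 10⁻¹⁰ m = 392 pm.

λ = 392 pm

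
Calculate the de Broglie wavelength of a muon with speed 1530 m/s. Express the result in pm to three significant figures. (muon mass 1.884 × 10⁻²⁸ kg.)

λ = 2300 pm

p = mv = 1.884 × 10⁻²⁸ × 1530 = 2.883 × 10⁻²⁵ kg·m/s.
λ = h/p = 6.626 × 10⁻³⁴ / 2.883 × 10⁻²⁵ = 2.30 × 10⁻⁹ m = 2300 pm.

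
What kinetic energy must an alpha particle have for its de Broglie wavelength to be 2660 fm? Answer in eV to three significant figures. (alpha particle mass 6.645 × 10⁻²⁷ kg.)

KE = 29.1 eV

p = h/λ = 6.626 × 10⁻³⁴ / 2.660 × 10⁻¹² = 2.491 × 10⁻²² kg·m/s.
KE = p²/(2m) = (2.491 × 10⁻²²)² / (2 × 6.645 × 10⁻²⁷) = 4.669 × 10⁻¹⁸ J = 29.1 eV.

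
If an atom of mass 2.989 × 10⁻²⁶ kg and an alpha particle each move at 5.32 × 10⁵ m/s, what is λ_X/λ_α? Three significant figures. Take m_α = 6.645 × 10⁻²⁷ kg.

λ_X/λ_α = 0.222

At fixed v, p = mv so λ = h/(mv) ∝ 1/m.
λ_X/λ_α = m_α/m_X = 6.645 × 10⁻²⁷/2.989 × 10⁻²⁶ = 0.222.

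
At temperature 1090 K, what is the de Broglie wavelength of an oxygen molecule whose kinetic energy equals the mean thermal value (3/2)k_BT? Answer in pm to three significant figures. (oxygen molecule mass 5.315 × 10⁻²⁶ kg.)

KE = (3/2)k_BT = 1.5 × 1.381 × 10⁻²³ × 1090 = 2.258 × 10⁻²⁰ J.
p = √(2mKE) = √(2 × 5.315 × 10⁻²⁶ × 2.258 × 10⁻²⁰) = 4.899 × 10⁻²³ kg·m/s.
λ = h/p = 1.35 × 10⁻¹¹ m = 13.5 pm.

λ = 13.5 pm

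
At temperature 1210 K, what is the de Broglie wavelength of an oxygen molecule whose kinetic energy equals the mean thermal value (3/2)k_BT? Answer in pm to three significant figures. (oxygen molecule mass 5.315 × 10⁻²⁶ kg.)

λ = 12.8 pm

KE = (3/2)k_BT = 1.5 × 1.381 × 10⁻²³ × 1210 = 2.507 × 10⁻²⁰ J.
p = √(2mKE) = √(2 × 5.315 × 10⁻²⁶ × 2.507 × 10⁻²⁰) = 5.162 × 10⁻²³ kg·m/s.
λ = h/p = 1.28 × 10⁻¹¹ m = 12.8 pm.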